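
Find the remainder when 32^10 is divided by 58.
Use repeated squaring. Binary(10) = 1010. Walk through the bits of the exponent 10 left-to-right: at each bit after the leading one, square the running value, then multiply by 32 if the bit is 1 (always reducing mod 58):
  bit 1 = 1 (leading): start with 32.
  bit 2 = 0: square 32^2 = 1024 ≡ 38 (mod 58).
  bit 3 = 1: square 38^2 = 1444 ≡ 52; bit is 1, so multiply 52·32 = 1664 ≡ 40 (mod 58).
  bit 4 = 0: square 40^2 = 1600 ≡ 34 (mod 58).
Final value: 32^10 ≡ 34 (mod 58).

Final answer: 34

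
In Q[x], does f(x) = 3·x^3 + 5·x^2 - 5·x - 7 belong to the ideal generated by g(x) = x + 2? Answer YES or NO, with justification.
In Q[x] the ideal (g) consists of all multiples of g, so f ∈ (g) iff g | f, i.e. iff the remainder of f on division by g is 0. Divide f by g (g is monic, so eliminate the leading term of the running remainder at each step):
  leading term 3·x^3: subtract (3·x^2)·g(x) = 3·x^3 + 6·x^2, leaving -x^2 - 5·x - 7
  leading term -x^2: subtract (-x)·g(x) = -x^2 - 2·x, leaving -3·x - 7
  leading term -3·x: subtract (-3)·g(x) = -3·x - 6, leaving -1
The remainder r(x) = -1 ≠ 0 (and deg r < deg g), so g ∤ f, i.e. f ∉ (g).

Final answer: NO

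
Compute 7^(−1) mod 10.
Apply the extended Euclidean algorithm to (10, 7), tracking rows (r, s, t) with s·10 + t·7 = r. Each division r_prev = q·r_cur + r_new produces the new row as (previous row) − q·(current row):
  row A: (10, 1, 0)   [1·10 + 0·7 = 10]
  row B: (7, 0, 1)   [0·10 + 1·7 = 7]
  10 = 1·7 + 3   → row C = row A − 1·row B = (3, 1, −1)   [check: 1·10 − 1·7 = 3]
  7 = 2·3 + 1   → row D = row B − 2·row C = (1, −2, 3)   [check: −2·10 + 3·7 = 1]
  3 = 3·1 + 0   → remainder 0, stop. gcd = 1 (last nonzero row D).
The gcd is 1, so 7 is invertible mod 10. The last nonzero row gives −2·10 + 3·7 = 1, so t = 3. So 7^(−1) ≡ 3 (mod 10). Verify: 7 · 3 = 21 ≡ 1 (mod 10). ✓

Final answer: 7^(−1) ≡ 3 (mod 10)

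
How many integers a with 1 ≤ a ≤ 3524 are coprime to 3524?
The number of a ∈ {1, ..., 3524} with gcd(a, 3524) = 1 is by definition Euler's totient φ(3524). φ is multiplicative, with φ(p^e) = p^e − p^(e−1). Factorise 3524 = 2^2 · 881. Then
  φ(3524) = (2^2 − 2^1) · (881 − 1) = 2 · 880 = 1760.
So there are 1760 such integers.

Final answer: 1760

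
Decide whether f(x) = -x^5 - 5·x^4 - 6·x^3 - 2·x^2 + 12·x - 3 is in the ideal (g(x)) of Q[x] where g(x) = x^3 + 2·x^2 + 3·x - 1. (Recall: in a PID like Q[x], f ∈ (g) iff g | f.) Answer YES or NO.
YES

In Q[x] the ideal (g) consists of all multiples of g, so f ∈ (g) iff g | f, i.e. iff the remainder of f on division by g is 0. Divide f by g (g is monic, so eliminate the leading term of the running remainder at each step):
  leading term -x^5: subtract (-x^2)·g(x) = -x^5 - 2·x^4 - 3·x^3 + x^2, leaving -3·x^4 - 3·x^3 - 3·x^2 + 12·x - 3
  leading term -3·x^4: subtract (-3·x)·g(x) = -3·x^4 - 6·x^3 - 9·x^2 + 3·x, leaving 3·x^3 + 6·x^2 + 9·x - 3
  leading term 3·x^3: subtract (3)·g(x) = 3·x^3 + 6·x^2 + 9·x - 3, leaving 0
The remainder is 0, so f(x) = g(x) · h(x) with h(x) = -x^2 - 3·x + 3. Hence g | f, i.e. f ∈ (g).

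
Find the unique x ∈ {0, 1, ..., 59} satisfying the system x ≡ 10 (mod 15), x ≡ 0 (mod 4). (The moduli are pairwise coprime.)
x ≡ 40 (mod 60); the representative in [0, 60) is 40

The moduli 15, 4 are pairwise coprime, so by the CRT there is a unique solution mod 15·4 = 60.
Solve by successive substitution. Start with x ≡ 10 (mod 15).
  Combine with x ≡ 0 (mod 4): write x = 10 + 15·t and require 10 + 15·t ≡ 0 (mod 4), i.e. 15·t ≡ 0 − 10 ≡ 2 (mod 4). Since 15^(−1) ≡ 3 (mod 4) (15 ≡ 3 (mod 4)), t ≡ 3·2 ≡ 2 (mod 4). So x ≡ 10 + 15·2 = 40 (mod 60).
Unique solution in [0, 60): x = 40.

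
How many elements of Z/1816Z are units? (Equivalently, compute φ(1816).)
Z/1816Z has φ(1816) = 904 units

An element a ∈ Z/1816Z is a unit iff gcd(a, 1816) = 1, so the number of units is φ(1816). φ is multiplicative, with φ(p^e) = p^e − p^(e−1). Factorise 1816 = 2^3 · 227. Then
  φ(1816) = (2^3 − 2^2) · (227 − 1) = 4 · 226 = 904.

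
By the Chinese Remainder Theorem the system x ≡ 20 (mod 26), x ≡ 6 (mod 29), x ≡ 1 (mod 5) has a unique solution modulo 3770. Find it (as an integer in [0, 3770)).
x ≡ 2906 (mod 3770); the representative in [0, 3770) is 2906

The moduli 26, 29, 5 are pairwise coprime, so by the CRT there is a unique solution mod 26·29·5 = 3770.
Solve by successive substitution. Start with x ≡ 20 (mod 26).
  Combine with x ≡ 6 (mod 29): write x = 20 + 26·t and require 20 + 26·t ≡ 6 (mod 29), i.e. 26·t ≡ 6 − 20 ≡ 15 (mod 29). Since 26^(−1) ≡ 19 (mod 29), t ≡ 19·15 ≡ 24 (mod 29). So x ≡ 20 + 26·24 = 644 (mod 754).
  Combine with x ≡ 1 (mod 5): write x = 644 + 754·t and require 644 + 754·t ≡ 1 (mod 5), i.e. 754·t ≡ 1 − 644 ≡ 2 (mod 5). Since 754^(−1) ≡ 4 (mod 5) (754 ≡ 4 (mod 5)), t ≡ 4·2 ≡ 3 (mod 5). So x ≡ 644 + 754·3 = 2906 (mod 3770).
Unique solution in [0, 3770): x = 2906.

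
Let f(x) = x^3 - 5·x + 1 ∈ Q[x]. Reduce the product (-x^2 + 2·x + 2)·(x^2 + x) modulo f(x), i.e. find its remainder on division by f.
a · b ≡ -x^2 + 8·x - 1 (mod f(x))

First multiply in Q[x] without reducing: a · b = -x^4 + x^3 + 4·x^2 + 2·x. Now divide by f(x) = x^3 - 5·x + 1, eliminating the leading term at each step:
  leading term -x^4: subtract (-x)·f(x) = -x^4 + 5·x^2 - x, leaving x^3 - x^2 + 3·x
  leading term x^3: subtract (1)·f(x) = x^3 - 5·x + 1, leaving -x^2 + 8·x - 1
The degree is now < 3, so this is the remainder. Hence a · b ≡ -x^2 + 8·x - 1 in Q[x]/(f).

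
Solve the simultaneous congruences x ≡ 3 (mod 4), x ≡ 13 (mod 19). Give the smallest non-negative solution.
x ≡ 51 (mod 76); the representative in [0, 76) is 51

The moduli 4, 19 are pairwise coprime, so by the CRT there is a unique solution mod 4·19 = 76.
Solve by successive substitution. Start with x ≡ 3 (mod 4).
  Combine with x ≡ 13 (mod 19): write x = 3 + 4·t and require 3 + 4·t ≡ 13 (mod 19), i.e. 4·t ≡ 13 − 3 ≡ 10 (mod 19). Since 4^(−1) ≡ 5 (mod 19), t ≡ 5·10 ≡ 12 (mod 19). So x ≡ 3 + 4·12 = 51 (mod 76).
Unique solution in [0, 76): x = 51.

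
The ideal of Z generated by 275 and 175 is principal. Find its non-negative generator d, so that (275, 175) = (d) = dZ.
In the PID Z, (a, b) is generated by gcd(a, b). Compute gcd(275, 175) with the extended Euclidean algorithm, tracking rows (r, s, t) with s·275 + t·175 = r:
  row A: (275, 1, 0)   [1·275 + 0·175 = 275]
  row B: (175, 0, 1)   [0·275 + 1·175 = 175]
  275 = 1·175 + 100   → row C = row A − 1·row B = (100, 1, −1)   [check: 1·275 − 1·175 = 100]
  175 = 1·100 + 75   → row D = row B − 1·row C = (75, −1, 2)   [check: −1·275 + 2·175 = 75]
  100 = 1·75 + 25   → row E = row C − 1·row D = (25, 2, −3)   [check: 2·275 − 3·175 = 25]
  75 = 3·25 + 0   → remainder 0, stop. gcd = 25 (last nonzero row E).
So gcd(275, 175) = 25, with Bézout identity 2·275 − 3·175 = 25. Containment (⊇): the Bézout identity exhibits 25 as an element of (275, 175), giving (25) ⊆ (275, 175). Containment (⊆): since 25 | 275 and 25 | 175 (275 = 25·11, 175 = 25·7), every Z-linear combination of 275 and 175 is divisible by 25, so (275, 175) ⊆ (25). Therefore (275, 175) = (25), d = 25.

Final answer: (275, 175) = (25); d = 25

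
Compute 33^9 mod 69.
66

Use repeated squaring. Binary(9) = 1001. Walk through the bits of the exponent 9 left-to-right: at each bit after the leading one, square the running value, then multiply by 33 if the bit is 1 (always reducing mod 69):
  bit 1 = 1 (leading): start with 33.
  bit 2 = 0: square 33^2 = 1089 ≡ 54 (mod 69).
  bit 3 = 0: square 54^2 = 2916 ≡ 18 (mod 69).
  bit 4 = 1: square 18^2 = 324 ≡ 48; bit is 1, so multiply 48·33 = 1584 ≡ 66 (mod 69).
Final value: 33^9 ≡ 66 (mod 69).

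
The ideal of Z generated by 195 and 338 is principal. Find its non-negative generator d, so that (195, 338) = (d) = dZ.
In the PID Z, (a, b) is generated by gcd(a, b). Compute gcd(338, 195) with the extended Euclidean algorithm, tracking rows (r, s, t) with s·338 + t·195 = r:
  row A: (338, 1, 0)   [1·338 + 0·195 = 338]
  row B: (195, 0, 1)   [0·338 + 1·195 = 195]
  338 = 1·195 + 143   → row C = row A − 1·row B = (143, 1, −1)   [check: 1·338 − 1·195 = 143]
  195 = 1·143 + 52   → row D = row B − 1·row C = (52, −1, 2)   [check: −1·338 + 2·195 = 52]
  143 = 2·52 + 39   → row E = row C − 2·row D = (39, 3, −5)   [check: 3·338 − 5·195 = 39]
  52 = 1·39 + 13   → row F = row D − 1·row E = (13, −4, 7)   [check: −4·338 + 7·195 = 13]
  39 = 3·13 + 0   → remainder 0, stop. gcd = 13 (last nonzero row F).
So gcd(195, 338) = 13, with Bézout identity −4·338 + 7·195 = 13. Containment (⊇): the Bézout identity exhibits 13 as an element of (195, 338), giving (13) ⊆ (195, 338). Containment (⊆): since 13 | 195 and 13 | 338 (195 = 13·15, 338 = 13·26), every Z-linear combination of 195 and 338 is divisible by 13, so (195, 338) ⊆ (13). Therefore (195, 338) = (13), d = 13.

Final answer: (195, 338) = (13); d = 13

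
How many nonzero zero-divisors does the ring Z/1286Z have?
Z/1286Z has 643 nonzero zero-divisors

In Z/1286Z each nonzero element is either a unit (gcd with 1286 is 1) or a zero-divisor (gcd > 1). The number of units is φ(1286): factorise 1286 = 2 · 643, so φ(1286) = (2 − 1) · (643 − 1) = 1 · 642 = 642. The nonzero elements number 1286 − 1 = 1285. Hence the nonzero zero-divisors number 1285 − 642 = 643.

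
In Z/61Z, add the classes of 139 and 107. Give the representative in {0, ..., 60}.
Reduce the summands first: 139 ≡ 17, 107 ≡ 46 (mod 61), so 139 + 107 ≡ 17 + 46 (mod 61). 17 + 46 = 63; 63 = 1·61 + 2, so (139 + 107) mod 61 = 2.

Final answer: 2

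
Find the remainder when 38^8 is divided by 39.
Use repeated squaring. Binary(8) = 1000. Walk through the bits of the exponent 8 left-to-right: at each bit after the leading one, square the running value, then multiply by 38 if the bit is 1 (always reducing mod 39):
  bit 1 = 1 (leading): start with 38.
  bit 2 = 0: square 38^2 = 1444 ≡ 1 (mod 39).
  bit 3 = 0: square 1^2 = 1 (mod 39).
  bit 4 = 0: square 1^2 = 1 (mod 39).
Final value: 38^8 ≡ 1 (mod 39).

Final answer: 1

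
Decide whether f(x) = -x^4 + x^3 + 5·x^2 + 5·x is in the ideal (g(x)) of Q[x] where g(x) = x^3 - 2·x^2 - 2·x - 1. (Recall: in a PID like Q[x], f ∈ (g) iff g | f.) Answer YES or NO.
NO

In Q[x] the ideal (g) consists of all multiples of g, so f ∈ (g) iff g | f, i.e. iff the remainder of f on division by g is 0. Divide f by g (g is monic, so eliminate the leading term of the running remainder at each step):
  leading term -x^4: subtract (-x)·g(x) = -x^4 + 2·x^3 + 2·x^2 + x, leaving -x^3 + 3·x^2 + 4·x
  leading term -x^3: subtract (-1)·g(x) = -x^3 + 2·x^2 + 2·x + 1, leaving x^2 + 2·x - 1
The remainder r(x) = x^2 + 2·x - 1 ≠ 0 (and deg r < deg g), so g ∤ f, i.e. f ∉ (g).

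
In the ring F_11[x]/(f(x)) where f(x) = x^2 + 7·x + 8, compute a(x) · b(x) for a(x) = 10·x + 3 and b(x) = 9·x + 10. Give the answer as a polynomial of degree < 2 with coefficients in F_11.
a · b ≡ 3·x + 3 (mod f(x))

Multiply as integer polynomials: a · b = 90·x^2 + 127·x + 30. Reducing coefficients mod 11: a · b ≡ 2·x^2 + 6·x + 8. Now divide by f(x) = x^2 + 7·x + 8 in F_11[x], eliminating the leading term at each step:
  leading term 2·x^2: subtract (2)·f(x) = 2·x^2 + 3·x + 5, leaving 3·x + 3 (coefficients mod 11)
The degree is now < 2, so this is the remainder. Hence a · b ≡ 3·x + 3 in F_11[x]/(f).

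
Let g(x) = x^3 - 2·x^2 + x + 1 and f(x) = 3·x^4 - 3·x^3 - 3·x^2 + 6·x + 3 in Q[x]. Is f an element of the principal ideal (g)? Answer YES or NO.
YES

In Q[x] the ideal (g) consists of all multiples of g, so f ∈ (g) iff g | f, i.e. iff the remainder of f on division by g is 0. Divide f by g (g is monic, so eliminate the leading term of the running remainder at each step):
  leading term 3·x^4: subtract (3·x)·g(x) = 3·x^4 - 6·x^3 + 3·x^2 + 3·x, leaving 3·x^3 - 6·x^2 + 3·x + 3
  leading term 3·x^3: subtract (3)·g(x) = 3·x^3 - 6·x^2 + 3·x + 3, leaving 0
The remainder is 0, so f(x) = g(x) · h(x) with h(x) = 3·x + 3. Hence g | f, i.e. f ∈ (g).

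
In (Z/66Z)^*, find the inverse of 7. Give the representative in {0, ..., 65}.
Apply the extended Euclidean algorithm to (66, 7), tracking rows (r, s, t) with s·66 + t·7 = r. Each division r_prev = q·r_cur + r_new produces the new row as (previous row) − q·(current row):
  row A: (66, 1, 0)   [1·66 + 0·7 = 66]
  row B: (7, 0, 1)   [0·66 + 1·7 = 7]
  66 = 9·7 + 3   → row C = row A − 9·row B = (3, 1, −9)   [check: 1·66 − 9·7 = 3]
  7 = 2·3 + 1   → row D = row B − 2·row C = (1, −2, 19)   [check: −2·66 + 19·7 = 1]
  3 = 3·1 + 0   → remainder 0, stop. gcd = 1 (last nonzero row D).
The gcd is 1, so 7 is invertible mod 66. The last nonzero row gives −2·66 + 19·7 = 1, so t = 19. So 7^(−1) ≡ 19 (mod 66). Verify: 7 · 19 = 133 ≡ 1 (mod 66). ✓

Final answer: 7^(−1) ≡ 19 (mod 66)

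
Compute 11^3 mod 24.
11

Use repeated squaring. Binary(3) = 11. Walk through the bits of the exponent 3 left-to-right: at each bit after the leading one, square the running value, then multiply by 11 if the bit is 1 (always reducing mod 24):
  bit 1 = 1 (leading): start with 11.
  bit 2 = 1: square 11^2 = 121 ≡ 1; bit is 1, so multiply 1·11 = 11 (mod 24).
Final value: 11^3 ≡ 11 (mod 24).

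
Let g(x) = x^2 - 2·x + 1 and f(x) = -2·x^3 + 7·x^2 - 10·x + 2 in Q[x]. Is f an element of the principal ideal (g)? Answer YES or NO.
In Q[x] the ideal (g) consists of all multiples of g, so f ∈ (g) iff g | f, i.e. iff the remainder of f on division by g is 0. Divide f by g (g is monic, so eliminate the leading term of the running remainder at each step):
  leading term -2·x^3: subtract (-2·x)·g(x) = -2·x^3 + 4·x^2 - 2·x, leaving 3·x^2 - 8·x + 2
  leading term 3·x^2: subtract (3)·g(x) = 3·x^2 - 6·x + 3, leaving -2·x - 1
The remainder r(x) = -2·x - 1 ≠ 0 (and deg r < deg g), so g ∤ f, i.e. f ∉ (g).

Final answer: NO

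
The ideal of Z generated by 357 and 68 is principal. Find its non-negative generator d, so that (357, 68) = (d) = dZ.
(357, 68) = (17); d = 17

In the PID Z, (a, b) is generated by gcd(a, b). Compute gcd(357, 68) with the extended Euclidean algorithm, tracking rows (r, s, t) with s·357 + t·68 = r:
  row A: (357, 1, 0)   [1·357 + 0·68 = 357]
  row B: (68, 0, 1)   [0·357 + 1·68 = 68]
  357 = 5·68 + 17   → row C = row A − 5·row B = (17, 1, −5)   [check: 1·357 − 5·68 = 17]
  68 = 4·17 + 0   → remainder 0, stop. gcd = 17 (last nonzero row C).
So gcd(357, 68) = 17, with Bézout identity 1·357 − 5·68 = 17. Containment (⊇): the Bézout identity exhibits 17 as an element of (357, 68), giving (17) ⊆ (357, 68). Containment (⊆): since 17 | 357 and 17 | 68 (357 = 17·21, 68 = 17·4), every Z-linear combination of 357 and 68 is divisible by 17, so (357, 68) ⊆ (17). Therefore (357, 68) = (17), d = 17.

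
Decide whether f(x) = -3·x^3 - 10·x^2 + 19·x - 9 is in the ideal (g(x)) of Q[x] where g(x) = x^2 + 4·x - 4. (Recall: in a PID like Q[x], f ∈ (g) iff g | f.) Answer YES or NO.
In Q[x] the ideal (g) consists of all multiples of g, so f ∈ (g) iff g | f, i.e. iff the remainder of f on division by g is 0. Divide f by g (g is monic, so eliminate the leading term of the running remainder at each step):
  leading term -3·x^3: subtract (-3·x)·g(x) = -3·x^3 - 12·x^2 + 12·x, leaving 2·x^2 + 7·x - 9
  leading term 2·x^2: subtract (2)·g(x) = 2·x^2 + 8·x - 8, leaving -x - 1
The remainder r(x) = -x - 1 ≠ 0 (and deg r < deg g), so g ∤ f, i.e. f ∉ (g).

Final answer: NO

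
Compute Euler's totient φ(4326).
φ is multiplicative, with φ(p^e) = p^e − p^(e−1). Factorise 4326 = 2 · 3 · 7 · 103. Then
  φ(4326) = (2 − 1) · (3 − 1) · (7 − 1) · (103 − 1) = 1 · 2 · 6 · 102 = 1224.

Final answer: φ(4326) = 1224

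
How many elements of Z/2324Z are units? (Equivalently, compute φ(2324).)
An element a ∈ Z/2324Z is a unit iff gcd(a, 2324) = 1, so the number of units is φ(2324). φ is multiplicative, with φ(p^e) = p^e − p^(e−1). Factorise 2324 = 2^2 · 7 · 83. Then
  φ(2324) = (2^2 − 2^1) · (7 − 1) · (83 − 1) = 2 · 6 · 82 = 984.

Final answer: Z/2324Z has φ(2324) = 984 units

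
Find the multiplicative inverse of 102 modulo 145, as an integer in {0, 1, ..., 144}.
Apply the extended Euclidean algorithm to (145, 102), tracking rows (r, s, t) with s·145 + t·102 = r. Each division r_prev = q·r_cur + r_new produces the new row as (previous row) − q·(current row):
  row A: (145, 1, 0)   [1·145 + 0·102 = 145]
  row B: (102, 0, 1)   [0·145 + 1·102 = 102]
  145 = 1·102 + 43   → row C = row A − 1·row B = (43, 1, −1)   [check: 1·145 − 1·102 = 43]
  102 = 2·43 + 16   → row D = row B − 2·row C = (16, −2, 3)   [check: −2·145 + 3·102 = 16]
  43 = 2·16 + 11   → row E = row C − 2·row D = (11, 5, −7)   [check: 5·145 − 7·102 = 11]
  16 = 1·11 + 5   → row F = row D − 1·row E = (5, −7, 10)   [check: −7·145 + 10·102 = 5]
  11 = 2·5 + 1   → row G = row E − 2·row F = (1, 19, −27)   [check: 19·145 − 27·102 = 1]
  5 = 5·1 + 0   → remainder 0, stop. gcd = 1 (last nonzero row G).
The gcd is 1, so 102 is invertible mod 145. The last nonzero row gives 19·145 − 27·102 = 1, so t = −27. So 102^(−1) ≡ −27 ≡ 118 (mod 145). Verify: 102 · 118 = 12036 ≡ 1 (mod 145). ✓

Final answer: 102^(−1) ≡ 118 (mod 145)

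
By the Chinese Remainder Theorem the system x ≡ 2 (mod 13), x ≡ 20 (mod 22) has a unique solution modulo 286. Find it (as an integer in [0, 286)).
The moduli 13, 22 are pairwise coprime, so by the CRT there is a unique solution mod 13·22 = 286.
Solve by successive substitution. Start with x ≡ 2 (mod 13).
  Combine with x ≡ 20 (mod 22): write x = 2 + 13·t and require 2 + 13·t ≡ 20 (mod 22), i.e. 13·t ≡ 20 − 2 ≡ 18 (mod 22). Since 13^(−1) ≡ 17 (mod 22), t ≡ 17·18 ≡ 20 (mod 22). So x ≡ 2 + 13·20 = 262 (mod 286).
Unique solution in [0, 286): x = 262.

Final answer: x ≡ 262 (mod 286); the representative in [0, 286) is 262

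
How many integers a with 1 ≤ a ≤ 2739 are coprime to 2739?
The number of a ∈ {1, ..., 2739} with gcd(a, 2739) = 1 is by definition Euler's totient φ(2739). φ is multiplicative, with φ(p^e) = p^e − p^(e−1). Factorise 2739 = 3 · 11 · 83. Then
  φ(2739) = (3 − 1) · (11 − 1) · (83 − 1) = 2 · 10 · 82 = 1640.
So there are 1640 such integers.

Final answer: 1640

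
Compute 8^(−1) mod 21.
8^(−1) ≡ 8 (mod 21)

Apply the extended Euclidean algorithm to (21, 8), tracking rows (r, s, t) with s·21 + t·8 = r. Each division r_prev = q·r_cur + r_new produces the new row as (previous row) − q·(current row):
  row A: (21, 1, 0)   [1·21 + 0·8 = 21]
  row B: (8, 0, 1)   [0·21 + 1·8 = 8]
  21 = 2·8 + 5   → row C = row A − 2·row B = (5, 1, −2)   [check: 1·21 − 2·8 = 5]
  8 = 1·5 + 3   → row D = row B − 1·row C = (3, −1, 3)   [check: −1·21 + 3·8 = 3]
  5 = 1·3 + 2   → row E = row C − 1·row D = (2, 2, −5)   [check: 2·21 − 5·8 = 2]
  3 = 1·2 + 1   → row F = row D − 1·row E = (1, −3, 8)   [check: −3·21 + 8·8 = 1]
  2 = 2·1 + 0   → remainder 0, stop. gcd = 1 (last nonzero row F).
The gcd is 1, so 8 is invertible mod 21. The last nonzero row gives −3·21 + 8·8 = 1, so t = 8. So 8^(−1) ≡ 8 (mod 21). Verify: 8 · 8 = 64 ≡ 1 (mod 21). ✓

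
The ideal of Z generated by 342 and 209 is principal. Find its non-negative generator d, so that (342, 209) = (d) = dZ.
(342, 209) = (19); d = 19

In the PID Z, (a, b) is generated by gcd(a, b). Compute gcd(342, 209) with the extended Euclidean algorithm, tracking rows (r, s, t) with s·342 + t·209 = r:
  row A: (342, 1, 0)   [1·342 + 0·209 = 342]
  row B: (209, 0, 1)   [0·342 + 1·209 = 209]
  342 = 1·209 + 133   → row C = row A − 1·row B = (133, 1, −1)   [check: 1·342 − 1·209 = 133]
  209 = 1·133 + 76   → row D = row B − 1·row C = (76, −1, 2)   [check: −1·342 + 2·209 = 76]
  133 = 1·76 + 57   → row E = row C − 1·row D = (57, 2, −3)   [check: 2·342 − 3·209 = 57]
  76 = 1·57 + 19   → row F = row D − 1·row E = (19, −3, 5)   [check: −3·342 + 5·209 = 19]
  57 = 3·19 + 0   → remainder 0, stop. gcd = 19 (last nonzero row F).
So gcd(342, 209) = 19, with Bézout identity −3·342 + 5·209 = 19. Containment (⊇): the Bézout identity exhibits 19 as an element of (342, 209), giving (19) ⊆ (342, 209). Containment (⊆): since 19 | 342 and 19 | 209 (342 = 19·18, 209 = 19·11), every Z-linear combination of 342 and 209 is divisible by 19, so (342, 209) ⊆ (19). Therefore (342, 209) = (19), d = 19.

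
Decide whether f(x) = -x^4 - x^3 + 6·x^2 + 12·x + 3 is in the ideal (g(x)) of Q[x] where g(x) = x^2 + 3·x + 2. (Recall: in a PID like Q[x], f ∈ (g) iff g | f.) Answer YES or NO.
NO

In Q[x] the ideal (g) consists of all multiples of g, so f ∈ (g) iff g | f, i.e. iff the remainder of f on division by g is 0. Divide f by g (g is monic, so eliminate the leading term of the running remainder at each step):
  leading term -x^4: subtract (-x^2)·g(x) = -x^4 - 3·x^3 - 2·x^2, leaving 2·x^3 + 8·x^2 + 12·x + 3
  leading term 2·x^3: subtract (2·x)·g(x) = 2·x^3 + 6·x^2 + 4·x, leaving 2·x^2 + 8·x + 3
  leading term 2·x^2: subtract (2)·g(x) = 2·x^2 + 6·x + 4, leaving 2·x - 1
The remainder r(x) = 2·x - 1 ≠ 0 (and deg r < deg g), so g ∤ f, i.e. f ∉ (g).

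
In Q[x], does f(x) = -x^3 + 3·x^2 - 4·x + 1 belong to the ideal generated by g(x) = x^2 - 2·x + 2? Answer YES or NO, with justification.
NO

In Q[x] the ideal (g) consists of all multiples of g, so f ∈ (g) iff g | f, i.e. iff the remainder of f on division by g is 0. Divide f by g (g is monic, so eliminate the leading term of the running remainder at each step):
  leading term -x^3: subtract (-x)·g(x) = -x^3 + 2·x^2 - 2·x, leaving x^2 - 2·x + 1
  leading term x^2: subtract (1)·g(x) = x^2 - 2·x + 2, leaving -1
The remainder r(x) = -1 ≠ 0 (and deg r < deg g), so g ∤ f, i.e. f ∉ (g).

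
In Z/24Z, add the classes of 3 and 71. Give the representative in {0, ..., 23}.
Reduce the summands first: 71 ≡ 23 (mod 24), so 3 + 71 ≡ 3 + 23 (mod 24). 3 + 23 = 26; 26 = 1·24 + 2, so (3 + 71) mod 24 = 2.

Final answer: 2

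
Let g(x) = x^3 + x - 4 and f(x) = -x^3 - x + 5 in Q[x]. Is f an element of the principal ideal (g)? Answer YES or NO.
NO

In Q[x] the ideal (g) consists of all multiples of g, so f ∈ (g) iff g | f, i.e. iff the remainder of f on division by g is 0. Divide f by g (g is monic, so eliminate the leading term of the running remainder at each step):
  leading term -x^3: subtract (-1)·g(x) = -x^3 - x + 4, leaving 1
The remainder r(x) = 1 ≠ 0 (and deg r < deg g), so g ∤ f, i.e. f ∉ (g).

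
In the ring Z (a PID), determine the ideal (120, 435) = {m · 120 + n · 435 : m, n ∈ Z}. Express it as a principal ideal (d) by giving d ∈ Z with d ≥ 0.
In the PID Z, (a, b) is generated by gcd(a, b). Compute gcd(435, 120) with the extended Euclidean algorithm, tracking rows (r, s, t) with s·435 + t·120 = r:
  row A: (435, 1, 0)   [1·435 + 0·120 = 435]
  row B: (120, 0, 1)   [0·435 + 1·120 = 120]
  435 = 3·120 + 75   → row C = row A − 3·row B = (75, 1, −3)   [check: 1·435 − 3·120 = 75]
  120 = 1·75 + 45   → row D = row B − 1·row C = (45, −1, 4)   [check: −1·435 + 4·120 = 45]
  75 = 1·45 + 30   → row E = row C − 1·row D = (30, 2, −7)   [check: 2·435 − 7·120 = 30]
  45 = 1·30 + 15   → row F = row D − 1·row E = (15, −3, 11)   [check: −3·435 + 11·120 = 15]
  30 = 2·15 + 0   → remainder 0, stop. gcd = 15 (last nonzero row F).
So gcd(120, 435) = 15, with Bézout identity −3·435 + 11·120 = 15. Containment (⊇): the Bézout identity exhibits 15 as an element of (120, 435), giving (15) ⊆ (120, 435). Containment (⊆): since 15 | 120 and 15 | 435 (120 = 15·8, 435 = 15·29), every Z-linear combination of 120 and 435 is divisible by 15, so (120, 435) ⊆ (15). Therefore (120, 435) = (15), d = 15.

Final answer: (120, 435) = (15); d = 15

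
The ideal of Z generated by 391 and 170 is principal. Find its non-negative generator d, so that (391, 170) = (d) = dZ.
In the PID Z, (a, b) is generated by gcd(a, b). Compute gcd(391, 170) with the extended Euclidean algorithm, tracking rows (r, s, t) with s·391 + t·170 = r:
  row A: (391, 1, 0)   [1·391 + 0·170 = 391]
  row B: (170, 0, 1)   [0·391 + 1·170 = 170]
  391 = 2·170 + 51   → row C = row A − 2·row B = (51, 1, −2)   [check: 1·391 − 2·170 = 51]
  170 = 3·51 + 17   → row D = row B − 3·row C = (17, −3, 7)   [check: −3·391 + 7·170 = 17]
  51 = 3·17 + 0   → remainder 0, stop. gcd = 17 (last nonzero row D).
So gcd(391, 170) = 17, with Bézout identity −3·391 + 7·170 = 17. Containment (⊇): the Bézout identity exhibits 17 as an element of (391, 170), giving (17) ⊆ (391, 170). Containment (⊆): since 17 | 391 and 17 | 170 (391 = 17·23, 170 = 17·10), every Z-linear combination of 391 and 170 is divisible by 17, so (391, 170) ⊆ (17). Therefore (391, 170) = (17), d = 17.

Final answer: (391, 170) = (17); d = 17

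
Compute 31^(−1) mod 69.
31^(−1) ≡ 49 (mod 69)

Apply the extended Euclidean algorithm to (69, 31), tracking rows (r, s, t) with s·69 + t·31 = r. Each division r_prev = q·r_cur + r_new produces the new row as (previous row) − q·(current row):
  row A: (69, 1, 0)   [1·69 + 0·31 = 69]
  row B: (31, 0, 1)   [0·69 + 1·31 = 31]
  69 = 2·31 + 7   → row C = row A − 2·row B = (7, 1, −2)   [check: 1·69 − 2·31 = 7]
  31 = 4·7 + 3   → row D = row B − 4·row C = (3, −4, 9)   [check: −4·69 + 9·31 = 3]
  7 = 2·3 + 1   → row E = row C − 2·row D = (1, 9, −20)   [check: 9·69 − 20·31 = 1]
  3 = 3·1 + 0   → remainder 0, stop. gcd = 1 (last nonzero row E).
The gcd is 1, so 31 is invertible mod 69. The last nonzero row gives 9·69 − 20·31 = 1, so t = −20. So 31^(−1) ≡ −20 ≡ 49 (mod 69). Verify: 31 · 49 = 1519 ≡ 1 (mod 69). ✓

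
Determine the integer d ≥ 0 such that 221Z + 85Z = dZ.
In the PID Z, (a, b) is generated by gcd(a, b). Compute gcd(221, 85) with the extended Euclidean algorithm, tracking rows (r, s, t) with s·221 + t·85 = r:
  row A: (221, 1, 0)   [1·221 + 0·85 = 221]
  row B: (85, 0, 1)   [0·221 + 1·85 = 85]
  221 = 2·85 + 51   → row C = row A − 2·row B = (51, 1, −2)   [check: 1·221 − 2·85 = 51]
  85 = 1·51 + 34   → row D = row B − 1·row C = (34, −1, 3)   [check: −1·221 + 3·85 = 34]
  51 = 1·34 + 17   → row E = row C − 1·row D = (17, 2, −5)   [check: 2·221 − 5·85 = 17]
  34 = 2·17 + 0   → remainder 0, stop. gcd = 17 (last nonzero row E).
So gcd(221, 85) = 17, with Bézout identity 2·221 − 5·85 = 17. Containment (⊇): the Bézout identity exhibits 17 as an element of (221, 85), giving (17) ⊆ (221, 85). Containment (⊆): since 17 | 221 and 17 | 85 (221 = 17·13, 85 = 17·5), every Z-linear combination of 221 and 85 is divisible by 17, so (221, 85) ⊆ (17). Therefore (221, 85) = (17), d = 17.

Final answer: (221, 85) = (17); d = 17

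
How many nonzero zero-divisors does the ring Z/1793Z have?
In Z/1793Z each nonzero element is either a unit (gcd with 1793 is 1) or a zero-divisor (gcd > 1). The number of units is φ(1793): factorise 1793 = 11 · 163, so φ(1793) = (11 − 1) · (163 − 1) = 10 · 162 = 1620. The nonzero elements number 1793 − 1 = 1792. Hence the nonzero zero-divisors number 1792 − 1620 = 172.

Final answer: Z/1793Z has 172 nonzero zero-divisors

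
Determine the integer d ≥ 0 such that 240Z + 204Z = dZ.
(240, 204) = (12); d = 12

In the PID Z, (a, b) is generated by gcd(a, b). Compute gcd(240, 204) with the extended Euclidean algorithm, tracking rows (r, s, t) with s·240 + t·204 = r:
  row A: (240, 1, 0)   [1·240 + 0·204 = 240]
  row B: (204, 0, 1)   [0·240 + 1·204 = 204]
  240 = 1·204 + 36   → row C = row A − 1·row B = (36, 1, −1)   [check: 1·240 − 1·204 = 36]
  204 = 5·36 + 24   → row D = row B − 5·row C = (24, −5, 6)   [check: −5·240 + 6·204 = 24]
  36 = 1·24 + 12   → row E = row C − 1·row D = (12, 6, −7)   [check: 6·240 − 7·204 = 12]
  24 = 2·12 + 0   → remainder 0, stop. gcd = 12 (last nonzero row E).
So gcd(240, 204) = 12, with Bézout identity 6·240 − 7·204 = 12. Containment (⊇): the Bézout identity exhibits 12 as an element of (240, 204), giving (12) ⊆ (240, 204). Containment (⊆): since 12 | 240 and 12 | 204 (240 = 12·20, 204 = 12·17), every Z-linear combination of 240 and 204 is divisible by 12, so (240, 204) ⊆ (12). Therefore (240, 204) = (12), d = 12.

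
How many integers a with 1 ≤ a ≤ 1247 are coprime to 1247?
The number of a ∈ {1, ..., 1247} with gcd(a, 1247) = 1 is by definition Euler's totient φ(1247). φ is multiplicative, with φ(p^e) = p^e − p^(e−1). Factorise 1247 = 29 · 43. Then
  φ(1247) = (29 − 1) · (43 − 1) = 28 · 42 = 1176.
So there are 1176 such integers.

Final answer: 1176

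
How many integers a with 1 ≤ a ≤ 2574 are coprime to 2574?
720

The number of a ∈ {1, ..., 2574} with gcd(a, 2574) = 1 is by definition Euler's totient φ(2574). φ is multiplicative, with φ(p^e) = p^e − p^(e−1). Factorise 2574 = 2 · 3^2 · 11 · 13. Then
  φ(2574) = (2 − 1) · (3^2 − 3^1) · (11 − 1) · (13 − 1) = 1 · 6 · 10 · 12 = 720.
So there are 720 such integers.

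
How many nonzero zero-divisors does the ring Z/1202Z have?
Z/1202Z has 601 nonzero zero-divisors

In Z/1202Z each nonzero element is either a unit (gcd with 1202 is 1) or a zero-divisor (gcd > 1). The number of units is φ(1202): factorise 1202 = 2 · 601, so φ(1202) = (2 − 1) · (601 − 1) = 1 · 600 = 600. The nonzero elements number 1202 − 1 = 1201. Hence the nonzero zero-divisors number 1201 − 600 = 601.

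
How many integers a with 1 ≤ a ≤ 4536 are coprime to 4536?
1296

The number of a ∈ {1, ..., 4536} with gcd(a, 4536) = 1 is by definition Euler's totient φ(4536). φ is multiplicative, with φ(p^e) = p^e − p^(e−1). Factorise 4536 = 2^3 · 3^4 · 7. Then
  φ(4536) = (2^3 − 2^2) · (3^4 − 3^3) · (7 − 1) = 4 · 54 · 6 = 1296.
So there are 1296 such integers.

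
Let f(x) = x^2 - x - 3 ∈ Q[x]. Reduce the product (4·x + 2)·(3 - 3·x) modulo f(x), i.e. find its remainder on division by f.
a · b ≡ -6·x - 30 (mod f(x))

First multiply in Q[x] without reducing: a · b = -12·x^2 + 6·x + 6. Now divide by f(x) = x^2 - x - 3, eliminating the leading term at each step:
  leading term -12·x^2: subtract (-12)·f(x) = -12·x^2 + 12·x + 36, leaving -6·x - 30
The degree is now < 2, so this is the remainder. Hence a · b ≡ -6·x - 30 in Q[x]/(f).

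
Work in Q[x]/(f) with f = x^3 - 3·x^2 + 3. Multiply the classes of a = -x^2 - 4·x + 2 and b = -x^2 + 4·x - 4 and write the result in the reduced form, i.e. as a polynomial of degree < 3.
a · b ≡ -5·x^2 + 21·x - 17 (mod f(x))

First multiply in Q[x] without reducing: a · b = x^4 - 14·x^2 + 24·x - 8. Now divide by f(x) = x^3 - 3·x^2 + 3, eliminating the leading term at each step:
  leading term x^4: subtract (x)·f(x) = x^4 - 3·x^3 + 3·x, leaving 3·x^3 - 14·x^2 + 21·x - 8
  leading term 3·x^3: subtract (3)·f(x) = 3·x^3 - 9·x^2 + 9, leaving -5·x^2 + 21·x - 17
The degree is now < 3, so this is the remainder. Hence a · b ≡ -5·x^2 + 21·x - 17 in Q[x]/(f).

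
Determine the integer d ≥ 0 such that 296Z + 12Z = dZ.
In the PID Z, (a, b) is generated by gcd(a, b). Compute gcd(296, 12) with the extended Euclidean algorithm, tracking rows (r, s, t) with s·296 + t·12 = r:
  row A: (296, 1, 0)   [1·296 + 0·12 = 296]
  row B: (12, 0, 1)   [0·296 + 1·12 = 12]
  296 = 24·12 + 8   → row C = row A − 24·row B = (8, 1, −24)   [check: 1·296 − 24·12 = 8]
  12 = 1·8 + 4   → row D = row B − 1·row C = (4, −1, 25)   [check: −1·296 + 25·12 = 4]
  8 = 2·4 + 0   → remainder 0, stop. gcd = 4 (last nonzero row D).
So gcd(296, 12) = 4, with Bézout identity −1·296 + 25·12 = 4. Containment (⊇): the Bézout identity exhibits 4 as an element of (296, 12), giving (4) ⊆ (296, 12). Containment (⊆): since 4 | 296 and 4 | 12 (296 = 4·74, 12 = 4·3), every Z-linear combination of 296 and 12 is divisible by 4, so (296, 12) ⊆ (4). Therefore (296, 12) = (4), d = 4.

Final answer: (296, 12) = (4); d = 4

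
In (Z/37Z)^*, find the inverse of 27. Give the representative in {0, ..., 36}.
Apply the extended Euclidean algorithm to (37, 27), tracking rows (r, s, t) with s·37 + t·27 = r. Each division r_prev = q·r_cur + r_new produces the new row as (previous row) − q·(current row):
  row A: (37, 1, 0)   [1·37 + 0·27 = 37]
  row B: (27, 0, 1)   [0·37 + 1·27 = 27]
  37 = 1·27 + 10   → row C = row A − 1·row B = (10, 1, −1)   [check: 1·37 − 1·27 = 10]
  27 = 2·10 + 7   → row D = row B − 2·row C = (7, −2, 3)   [check: −2·37 + 3·27 = 7]
  10 = 1·7 + 3   → row E = row C − 1·row D = (3, 3, −4)   [check: 3·37 − 4·27 = 3]
  7 = 2·3 + 1   → row F = row D − 2·row E = (1, −8, 11)   [check: −8·37 + 11·27 = 1]
  3 = 3·1 + 0   → remainder 0, stop. gcd = 1 (last nonzero row F).
The gcd is 1, so 27 is invertible mod 37. The last nonzero row gives −8·37 + 11·27 = 1, so t = 11. So 27^(−1) ≡ 11 (mod 37). Verify: 27 · 11 = 297 ≡ 1 (mod 37). ✓

Final answer: 27^(−1) ≡ 11 (mod 37)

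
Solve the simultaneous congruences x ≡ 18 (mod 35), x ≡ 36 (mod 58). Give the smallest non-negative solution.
The moduli 35, 58 are pairwise coprime, so by the CRT there is a unique solution mod 35·58 = 2030.
Solve by successive substitution. Start with x ≡ 18 (mod 35).
  Combine with x ≡ 36 (mod 58): write x = 18 + 35·t and require 18 + 35·t ≡ 36 (mod 58), i.e. 35·t ≡ 36 − 18 ≡ 18 (mod 58). Since 35^(−1) ≡ 5 (mod 58), t ≡ 5·18 ≡ 32 (mod 58). So x ≡ 18 + 35·32 = 1138 (mod 2030).
Unique solution in [0, 2030): x = 1138.

Final answer: x ≡ 1138 (mod 2030); the representative in [0, 2030) is 1138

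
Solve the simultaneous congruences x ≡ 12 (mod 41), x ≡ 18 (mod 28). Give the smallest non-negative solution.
x ≡ 914 (mod 1148); the representative in [0, 1148) is 914

The moduli 41, 28 are pairwise coprime, so by the CRT there is a unique solution mod 41·28 = 1148.
Solve by successive substitution. Start with x ≡ 12 (mod 41).
  Combine with x ≡ 18 (mod 28): write x = 12 + 41·t and require 12 + 41·t ≡ 18 (mod 28), i.e. 41·t ≡ 18 − 12 ≡ 6 (mod 28). Since 41^(−1) ≡ 13 (mod 28) (41 ≡ 13 (mod 28)), t ≡ 13·6 ≡ 22 (mod 28). So x ≡ 12 + 41·22 = 914 (mod 1148).
Unique solution in [0, 1148): x = 914.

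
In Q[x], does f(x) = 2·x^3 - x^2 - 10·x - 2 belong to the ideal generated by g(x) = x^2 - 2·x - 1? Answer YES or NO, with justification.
NO

In Q[x] the ideal (g) consists of all multiples of g, so f ∈ (g) iff g | f, i.e. iff the remainder of f on division by g is 0. Divide f by g (g is monic, so eliminate the leading term of the running remainder at each step):
  leading term 2·x^3: subtract (2·x)·g(x) = 2·x^3 - 4·x^2 - 2·x, leaving 3·x^2 - 8·x - 2
  leading term 3·x^2: subtract (3)·g(x) = 3·x^2 - 6·x - 3, leaving 1 - 2·x
The remainder r(x) = 1 - 2·x ≠ 0 (and deg r < deg g), so g ∤ f, i.e. f ∉ (g).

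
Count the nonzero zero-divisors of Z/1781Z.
Z/1781Z has 148 nonzero zero-divisors

In Z/1781Z each nonzero element is either a unit (gcd with 1781 is 1) or a zero-divisor (gcd > 1). The number of units is φ(1781): factorise 1781 = 13 · 137, so φ(1781) = (13 − 1) · (137 − 1) = 12 · 136 = 1632. The nonzero elements number 1781 − 1 = 1780. Hence the nonzero zero-divisors number 1780 − 1632 = 148.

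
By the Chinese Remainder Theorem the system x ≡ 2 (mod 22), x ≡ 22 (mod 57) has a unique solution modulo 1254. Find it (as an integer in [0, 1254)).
The moduli 22, 57 are pairwise coprime, so by the CRT there is a unique solution mod 22·57 = 1254.
Solve by successive substitution. Start with x ≡ 2 (mod 22).
  Combine with x ≡ 22 (mod 57): write x = 2 + 22·t and require 2 + 22·t ≡ 22 (mod 57), i.e. 22·t ≡ 22 − 2 ≡ 20 (mod 57). Since 22^(−1) ≡ 13 (mod 57), t ≡ 13·20 ≡ 32 (mod 57). So x ≡ 2 + 22·32 = 706 (mod 1254).
Unique solution in [0, 1254): x = 706.

Final answer: x ≡ 706 (mod 1254); the representative in [0, 1254) is 706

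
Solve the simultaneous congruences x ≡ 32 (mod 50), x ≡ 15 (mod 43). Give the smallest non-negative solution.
The moduli 50, 43 are pairwise coprime, so by the CRT there is a unique solution mod 50·43 = 2150.
Solve by successive substitution. Start with x ≡ 32 (mod 50).
  Combine with x ≡ 15 (mod 43): write x = 32 + 50·t and require 32 + 50·t ≡ 15 (mod 43), i.e. 50·t ≡ 15 − 32 ≡ 26 (mod 43). Since 50^(−1) ≡ 37 (mod 43) (50 ≡ 7 (mod 43)), t ≡ 37·26 ≡ 16 (mod 43). So x ≡ 32 + 50·16 = 832 (mod 2150).
Unique solution in [0, 2150): x = 832.

Final answer: x ≡ 832 (mod 2150); the representative in [0, 2150) is 832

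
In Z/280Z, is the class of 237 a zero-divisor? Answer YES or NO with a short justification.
gcd(237, 280) = 1, so 237 is a unit in Z/280Z (it has a multiplicative inverse). A unit cannot be a zero-divisor: if 237·b ≡ 0 then multiplying both sides by 237^(−1) gives b ≡ 0. So 237 is not a zero-divisor.

Final answer: NO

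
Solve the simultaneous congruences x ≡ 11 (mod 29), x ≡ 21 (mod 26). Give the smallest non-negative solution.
The moduli 29, 26 are pairwise coprime, so by the CRT there is a unique solution mod 29·26 = 754.
Solve by successive substitution. Start with x ≡ 11 (mod 29).
  Combine with x ≡ 21 (mod 26): write x = 11 + 29·t and require 11 + 29·t ≡ 21 (mod 26), i.e. 29·t ≡ 21 − 11 ≡ 10 (mod 26). Since 29^(−1) ≡ 9 (mod 26) (29 ≡ 3 (mod 26)), t ≡ 9·10 ≡ 12 (mod 26). So x ≡ 11 + 29·12 = 359 (mod 754).
Unique solution in [0, 754): x = 359.

Final answer: x ≡ 359 (mod 754); the representative in [0, 754) is 359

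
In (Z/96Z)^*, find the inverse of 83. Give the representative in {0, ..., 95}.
83^(−1) ≡ 59 (mod 96)

Apply the extended Euclidean algorithm to (96, 83), tracking rows (r, s, t) with s·96 + t·83 = r. Each division r_prev = q·r_cur + r_new produces the new row as (previous row) − q·(current row):
  row A: (96, 1, 0)   [1·96 + 0·83 = 96]
  row B: (83, 0, 1)   [0·96 + 1·83 = 83]
  96 = 1·83 + 13   → row C = row A − 1·row B = (13, 1, −1)   [check: 1·96 − 1·83 = 13]
  83 = 6·13 + 5   → row D = row B − 6·row C = (5, −6, 7)   [check: −6·96 + 7·83 = 5]
  13 = 2·5 + 3   → row E = row C − 2·row D = (3, 13, −15)   [check: 13·96 − 15·83 = 3]
  5 = 1·3 + 2   → row F = row D − 1·row E = (2, −19, 22)   [check: −19·96 + 22·83 = 2]
  3 = 1·2 + 1   → row G = row E − 1·row F = (1, 32, −37)   [check: 32·96 − 37·83 = 1]
  2 = 2·1 + 0   → remainder 0, stop. gcd = 1 (last nonzero row G).
The gcd is 1, so 83 is invertible mod 96. The last nonzero row gives 32·96 − 37·83 = 1, so t = −37. So 83^(−1) ≡ −37 ≡ 59 (mod 96). Verify: 83 · 59 = 4897 ≡ 1 (mod 96). ✓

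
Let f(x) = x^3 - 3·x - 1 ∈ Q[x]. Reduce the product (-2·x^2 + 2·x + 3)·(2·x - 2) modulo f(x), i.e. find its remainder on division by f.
a · b ≡ 8·x^2 - 10·x - 10 (mod f(x))

First multiply in Q[x] without reducing: a · b = -4·x^3 + 8·x^2 + 2·x - 6. Now divide by f(x) = x^3 - 3·x - 1, eliminating the leading term at each step:
  leading term -4·x^3: subtract (-4)·f(x) = -4·x^3 + 12·x + 4, leaving 8·x^2 - 10·x - 10
The degree is now < 3, so this is the remainder. Hence a · b ≡ 8·x^2 - 10·x - 10 in Q[x]/(f).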